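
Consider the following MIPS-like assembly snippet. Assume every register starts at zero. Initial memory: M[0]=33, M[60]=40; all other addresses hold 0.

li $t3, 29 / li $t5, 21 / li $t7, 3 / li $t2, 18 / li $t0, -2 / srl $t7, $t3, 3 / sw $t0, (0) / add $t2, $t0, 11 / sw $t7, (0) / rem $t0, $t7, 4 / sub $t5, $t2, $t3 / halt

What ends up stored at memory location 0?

li $t3, 29 → $t3=29
li $t5, 21 → $t5=21
li $t7, 3 → $t7=3
li $t2, 18 → $t2=18
li $t0, -2 → $t0=-2
srl $t7, $t3, 3 → $t7=29>>3=3
sw $t0, (0) → M[0]=-2
add $t2, $t0, 11 → $t2=(-2)+11=9
sw $t7, (0) → M[0]=3
rem $t0, $t7, 4 → $t0=3%4=3
sub $t5, $t2, $t3 → $t5=9-29=-20
halt.

3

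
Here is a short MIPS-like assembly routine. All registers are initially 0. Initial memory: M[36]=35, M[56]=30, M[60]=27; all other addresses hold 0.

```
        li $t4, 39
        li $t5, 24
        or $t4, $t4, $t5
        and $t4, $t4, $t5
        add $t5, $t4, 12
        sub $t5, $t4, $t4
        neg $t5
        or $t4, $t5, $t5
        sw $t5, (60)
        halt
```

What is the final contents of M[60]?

$t4=39
$t5=24
$t4=39|24=63
$t4=63&24=24
$t5=24+12=36
$t5=24-24=0
$t5=-(0)=0
$t4=0|0=0
sw $t5, (60) → M[60]=0
halt.

0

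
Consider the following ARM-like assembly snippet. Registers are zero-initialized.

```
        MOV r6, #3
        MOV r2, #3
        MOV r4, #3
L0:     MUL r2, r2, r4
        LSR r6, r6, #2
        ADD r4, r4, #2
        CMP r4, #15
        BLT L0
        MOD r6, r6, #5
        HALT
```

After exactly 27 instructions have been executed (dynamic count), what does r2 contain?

31185

r6=3
r2=3
r4=3
r2=3*3=9
r6=3>>2=0
r4=3+2=5
CMP r4, #15  (cmp 5,15)
BLT L0: taken
r2=9*5=45
r6=0>>2=0
r4=5+2=7
CMP r4, #15  (cmp 7,15)
BLT L0: taken
r2=45*7=315
r6=0>>2=0
r4=7+2=9
CMP r4, #15  (cmp 9,15)
BLT L0: taken
r2=315*9=2835
r6=0>>2=0
r4=9+2=11
CMP r4, #15  (cmp 11,15)
BLT L0: taken
r2=2835*11=31185
r6=0>>2=0
r4=11+2=13
CMP r4, #15  (cmp 13,15)
After step 27: r2 = 31185.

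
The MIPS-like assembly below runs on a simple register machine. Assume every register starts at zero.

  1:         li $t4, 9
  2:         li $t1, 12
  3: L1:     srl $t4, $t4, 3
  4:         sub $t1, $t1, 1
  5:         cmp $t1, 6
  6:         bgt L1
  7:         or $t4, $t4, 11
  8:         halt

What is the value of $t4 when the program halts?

li $t4, 9 → $t4=9
li $t1, 12 → $t1=12
srl $t4, $t4, 3 → $t4=9>>3=1
sub $t1, $t1, 1 → $t1=12-1=11
cmp $t1, 6  (cmp 11,6)
bgt L1: taken
srl $t4, $t4, 3 → $t4=1>>3=0
sub $t1, $t1, 1 → $t1=11-1=10
cmp $t1, 6  (cmp 10,6)
bgt L1: taken
srl $t4, $t4, 3 → $t4=0>>3=0
sub $t1, $t1, 1 → $t1=10-1=9
cmp $t1, 6  (cmp 9,6)
bgt L1: taken
srl $t4, $t4, 3 → $t4=0>>3=0
sub $t1, $t1, 1 → $t1=9-1=8
cmp $t1, 6  (cmp 8,6)
bgt L1: taken
srl $t4, $t4, 3 → $t4=0>>3=0
sub $t1, $t1, 1 → $t1=8-1=7
cmp $t1, 6  (cmp 7,6)
bgt L1: taken
srl $t4, $t4, 3 → $t4=0>>3=0
sub $t1, $t1, 1 → $t1=7-1=6
cmp $t1, 6  (cmp 6,6)
bgt L1: not taken
or $t4, $t4, 11 → $t4=0|11=11
halt.

11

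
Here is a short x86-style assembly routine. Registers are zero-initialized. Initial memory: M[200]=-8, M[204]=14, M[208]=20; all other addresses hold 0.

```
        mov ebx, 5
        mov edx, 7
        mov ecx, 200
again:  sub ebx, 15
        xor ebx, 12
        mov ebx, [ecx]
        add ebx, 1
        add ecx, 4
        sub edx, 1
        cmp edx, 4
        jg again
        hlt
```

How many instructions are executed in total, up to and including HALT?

mov ebx, 5 → ebx=5
mov edx, 7 → edx=7
mov ecx, 200 → ecx=200
sub ebx, 15 → ebx=5-15=-10
xor ebx, 12 → ebx=(-10)^12=-6
mov ebx, [ecx] → ebx=M[200]=-8
add ebx, 1 → ebx=(-8)+1=-7
add ecx, 4 → ecx=200+4=204
sub edx, 1 → edx=7-1=6
cmp edx, 4  (cmp 6,4)
jg again: taken
sub ebx, 15 → ebx=(-7)-15=-22
xor ebx, 12 → ebx=(-22)^12=-26
mov ebx, [ecx] → ebx=M[204]=14
add ebx, 1 → ebx=14+1=15
add ecx, 4 → ecx=204+4=208
sub edx, 1 → edx=6-1=5
cmp edx, 4  (cmp 5,4)
jg again: taken
sub ebx, 15 → ebx=15-15=0
xor ebx, 12 → ebx=0^12=12
mov ebx, [ecx] → ebx=M[208]=20
add ebx, 1 → ebx=20+1=21
add ecx, 4 → ecx=208+4=212
sub edx, 1 → edx=5-1=4
cmp edx, 4  (cmp 4,4)
jg again: not taken
halt.
Total executed instructions: 28.

28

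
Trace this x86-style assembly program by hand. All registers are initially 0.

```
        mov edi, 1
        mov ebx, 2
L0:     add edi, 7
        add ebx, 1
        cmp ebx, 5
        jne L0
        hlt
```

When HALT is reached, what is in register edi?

22

after mov edi, 1: edi=1
after mov ebx, 2: ebx=2
after add edi, 7: edi=1+7=8
after add ebx, 1: ebx=2+1=3
cmp ebx, 5  (cmp 3,5)
jne L0: taken
after add edi, 7: edi=8+7=15
after add ebx, 1: ebx=3+1=4
cmp ebx, 5  (cmp 4,5)
jne L0: taken
after add edi, 7: edi=15+7=22
after add ebx, 1: ebx=4+1=5
cmp ebx, 5  (cmp 5,5)
jne L0: not taken
halt.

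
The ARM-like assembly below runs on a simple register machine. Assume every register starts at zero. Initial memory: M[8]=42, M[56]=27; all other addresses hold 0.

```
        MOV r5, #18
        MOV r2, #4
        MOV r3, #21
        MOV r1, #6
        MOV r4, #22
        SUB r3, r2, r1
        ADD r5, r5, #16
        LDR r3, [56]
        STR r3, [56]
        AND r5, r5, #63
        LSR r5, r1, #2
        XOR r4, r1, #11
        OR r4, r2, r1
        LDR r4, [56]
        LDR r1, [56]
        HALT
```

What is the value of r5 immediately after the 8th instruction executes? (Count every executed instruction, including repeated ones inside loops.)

34

after MOV r5, #18: r5=18
after MOV r2, #4: r2=4
after MOV r3, #21: r3=21
after MOV r1, #6: r1=6
after MOV r4, #22: r4=22
after SUB r3, r2, r1: r3=4-6=-2
after ADD r5, r5, #16: r5=18+16=34
after LDR r3, [56]: r3=M[56]=27
After step 8: r5 = 34.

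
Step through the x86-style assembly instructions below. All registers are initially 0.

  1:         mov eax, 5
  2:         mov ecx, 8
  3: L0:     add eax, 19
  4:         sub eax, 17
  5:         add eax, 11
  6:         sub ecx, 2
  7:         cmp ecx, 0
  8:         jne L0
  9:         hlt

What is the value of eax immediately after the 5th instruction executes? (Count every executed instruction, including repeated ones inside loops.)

18

after mov eax, 5: eax=5
after mov ecx, 8: ecx=8
after add eax, 19: eax=5+19=24
after sub eax, 17: eax=24-17=7
after add eax, 11: eax=7+11=18
After step 5: eax = 18.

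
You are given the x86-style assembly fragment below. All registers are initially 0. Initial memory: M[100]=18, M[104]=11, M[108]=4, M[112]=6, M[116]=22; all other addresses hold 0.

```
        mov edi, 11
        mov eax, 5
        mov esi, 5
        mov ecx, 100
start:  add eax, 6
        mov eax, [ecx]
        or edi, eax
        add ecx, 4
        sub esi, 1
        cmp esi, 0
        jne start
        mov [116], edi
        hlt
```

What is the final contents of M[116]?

mov edi, 11 → edi=11
mov eax, 5 → eax=5
mov esi, 5 → esi=5
mov ecx, 100 → ecx=100
add eax, 6 → eax=5+6=11
mov eax, [ecx] → eax=M[100]=18
or edi, eax → edi=11|18=27
add ecx, 4 → ecx=100+4=104
sub esi, 1 → esi=5-1=4
cmp esi, 0  (cmp 4,0)
jne start: taken
add eax, 6 → eax=18+6=24
mov eax, [ecx] → eax=M[104]=11
or edi, eax → edi=27|11=27
add ecx, 4 → ecx=104+4=108
sub esi, 1 → esi=4-1=3
cmp esi, 0  (cmp 3,0)
jne start: taken
add eax, 6 → eax=11+6=17
mov eax, [ecx] → eax=M[108]=4
or edi, eax → edi=27|4=31
add ecx, 4 → ecx=108+4=112
sub esi, 1 → esi=3-1=2
cmp esi, 0  (cmp 2,0)
jne start: taken
add eax, 6 → eax=4+6=10
mov eax, [ecx] → eax=M[112]=6
or edi, eax → edi=31|6=31
add ecx, 4 → ecx=112+4=116
sub esi, 1 → esi=2-1=1
cmp esi, 0  (cmp 1,0)
jne start: taken
add eax, 6 → eax=6+6=12
mov eax, [ecx] → eax=M[116]=22
or edi, eax → edi=31|22=31
add ecx, 4 → ecx=116+4=120
sub esi, 1 → esi=1-1=0
cmp esi, 0  (cmp 0,0)
jne start: not taken
mov [116], edi → M[116]=31
halt.

31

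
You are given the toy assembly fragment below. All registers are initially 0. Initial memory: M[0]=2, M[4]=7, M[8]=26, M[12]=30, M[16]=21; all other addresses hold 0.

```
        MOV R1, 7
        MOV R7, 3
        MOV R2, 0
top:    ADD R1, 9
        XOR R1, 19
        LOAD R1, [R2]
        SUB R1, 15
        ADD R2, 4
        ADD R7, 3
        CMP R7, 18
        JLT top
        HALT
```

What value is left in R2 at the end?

20

R1=7
R7=3
R2=0
R1=7+9=16
R1=16^19=3
R1=M[0]=2
R1=2-15=-13
R2=0+4=4
R7=3+3=6
CMP R7, 18  (cmp 6,18)
JLT top: taken
R1=(-13)+9=-4
R1=(-4)^19=-17
R1=M[4]=7
R1=7-15=-8
R2=4+4=8
R7=6+3=9
CMP R7, 18  (cmp 9,18)
JLT top: taken
R1=(-8)+9=1
R1=1^19=18
R1=M[8]=26
R1=26-15=11
R2=8+4=12
R7=9+3=12
CMP R7, 18  (cmp 12,18)
JLT top: taken
R1=11+9=20
R1=20^19=7
R1=M[12]=30
R1=30-15=15
R2=12+4=16
R7=12+3=15
CMP R7, 18  (cmp 15,18)
JLT top: taken
R1=15+9=24
R1=24^19=11
R1=M[16]=21
R1=21-15=6
R2=16+4=20
R7=15+3=18
CMP R7, 18  (cmp 18,18)
JLT top: not taken
halt.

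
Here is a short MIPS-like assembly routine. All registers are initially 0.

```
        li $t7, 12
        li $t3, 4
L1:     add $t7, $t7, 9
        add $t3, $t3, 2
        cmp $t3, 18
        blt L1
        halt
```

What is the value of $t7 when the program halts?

75

$t7=12
$t3=4
$t7=12+9=21
$t3=4+2=6
cmp $t3, 18  (cmp 6,18)
blt L1: taken
$t7=21+9=30
$t3=6+2=8
cmp $t3, 18  (cmp 8,18)
blt L1: taken
$t7=30+9=39
$t3=8+2=10
cmp $t3, 18  (cmp 10,18)
blt L1: taken
$t7=39+9=48
$t3=10+2=12
cmp $t3, 18  (cmp 12,18)
blt L1: taken
$t7=48+9=57
$t3=12+2=14
cmp $t3, 18  (cmp 14,18)
blt L1: taken
$t7=57+9=66
$t3=14+2=16
cmp $t3, 18  (cmp 16,18)
blt L1: taken
$t7=66+9=75
$t3=16+2=18
cmp $t3, 18  (cmp 18,18)
blt L1: not taken
halt.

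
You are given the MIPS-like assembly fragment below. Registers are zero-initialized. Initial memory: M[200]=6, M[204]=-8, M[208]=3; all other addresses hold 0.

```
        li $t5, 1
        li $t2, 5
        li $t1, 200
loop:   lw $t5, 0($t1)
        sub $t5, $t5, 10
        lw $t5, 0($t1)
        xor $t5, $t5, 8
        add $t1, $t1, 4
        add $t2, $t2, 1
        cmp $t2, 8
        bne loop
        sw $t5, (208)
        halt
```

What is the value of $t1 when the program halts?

after li $t5, 1: $t5=1
after li $t2, 5: $t2=5
after li $t1, 200: $t1=200
after lw $t5, 0($t1): $t5=M[200]=6
after sub $t5, $t5, 10: $t5=6-10=-4
after lw $t5, 0($t1): $t5=M[200]=6
after xor $t5, $t5, 8: $t5=6^8=14
after add $t1, $t1, 4: $t1=200+4=204
after add $t2, $t2, 1: $t2=5+1=6
cmp $t2, 8  (cmp 6,8)
bne loop: taken
after lw $t5, 0($t1): $t5=M[204]=-8
after sub $t5, $t5, 10: $t5=(-8)-10=-18
after lw $t5, 0($t1): $t5=M[204]=-8
after xor $t5, $t5, 8: $t5=(-8)^8=-16
after add $t1, $t1, 4: $t1=204+4=208
after add $t2, $t2, 1: $t2=6+1=7
cmp $t2, 8  (cmp 7,8)
bne loop: taken
after lw $t5, 0($t1): $t5=M[208]=3
after sub $t5, $t5, 10: $t5=3-10=-7
after lw $t5, 0($t1): $t5=M[208]=3
after xor $t5, $t5, 8: $t5=3^8=11
after add $t1, $t1, 4: $t1=208+4=212
after add $t2, $t2, 1: $t2=7+1=8
cmp $t2, 8  (cmp 8,8)
bne loop: not taken
sw $t5, (208) → M[208]=11
halt.

212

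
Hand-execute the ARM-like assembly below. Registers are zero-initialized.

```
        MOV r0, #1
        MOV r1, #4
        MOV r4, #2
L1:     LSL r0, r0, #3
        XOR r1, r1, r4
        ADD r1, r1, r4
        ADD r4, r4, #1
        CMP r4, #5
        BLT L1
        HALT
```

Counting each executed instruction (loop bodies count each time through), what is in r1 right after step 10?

8

r0=1
r1=4
r4=2
r0=1<<3=8
r1=4^2=6
r1=6+2=8
r4=2+1=3
CMP r4, #5  (cmp 3,5)
BLT L1: taken
r0=8<<3=64
After step 10: r1 = 8.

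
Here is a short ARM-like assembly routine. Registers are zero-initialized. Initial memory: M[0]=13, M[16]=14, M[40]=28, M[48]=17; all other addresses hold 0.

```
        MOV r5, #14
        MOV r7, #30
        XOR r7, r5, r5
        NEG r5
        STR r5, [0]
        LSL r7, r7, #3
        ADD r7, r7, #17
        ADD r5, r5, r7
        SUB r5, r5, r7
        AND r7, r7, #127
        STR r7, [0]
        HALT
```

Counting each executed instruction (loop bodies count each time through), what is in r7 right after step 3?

MOV r5, #14 → r5=14
MOV r7, #30 → r7=30
XOR r7, r5, r5 → r7=14^14=0
After step 3: r7 = 0.

0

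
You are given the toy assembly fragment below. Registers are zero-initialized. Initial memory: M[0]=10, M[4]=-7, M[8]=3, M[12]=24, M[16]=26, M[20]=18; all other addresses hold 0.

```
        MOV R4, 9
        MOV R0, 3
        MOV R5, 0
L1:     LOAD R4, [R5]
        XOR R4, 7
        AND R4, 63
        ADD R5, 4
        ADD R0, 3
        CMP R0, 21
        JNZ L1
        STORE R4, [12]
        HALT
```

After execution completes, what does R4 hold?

MOV R4, 9 → R4=9
MOV R0, 3 → R0=3
MOV R5, 0 → R5=0
LOAD R4, [R5] → R4=M[0]=10
XOR R4, 7 → R4=10^7=13
AND R4, 63 → R4=13&63=13
ADD R5, 4 → R5=0+4=4
ADD R0, 3 → R0=3+3=6
CMP R0, 21  (cmp 6,21)
JNZ L1: taken
LOAD R4, [R5] → R4=M[4]=-7
XOR R4, 7 → R4=(-7)^7=-2
AND R4, 63 → R4=(-2)&63=62
ADD R5, 4 → R5=4+4=8
ADD R0, 3 → R0=6+3=9
CMP R0, 21  (cmp 9,21)
JNZ L1: taken
LOAD R4, [R5] → R4=M[8]=3
XOR R4, 7 → R4=3^7=4
AND R4, 63 → R4=4&63=4
ADD R5, 4 → R5=8+4=12
ADD R0, 3 → R0=9+3=12
CMP R0, 21  (cmp 12,21)
JNZ L1: taken
LOAD R4, [R5] → R4=M[12]=24
XOR R4, 7 → R4=24^7=31
AND R4, 63 → R4=31&63=31
ADD R5, 4 → R5=12+4=16
ADD R0, 3 → R0=12+3=15
CMP R0, 21  (cmp 15,21)
JNZ L1: taken
LOAD R4, [R5] → R4=M[16]=26
XOR R4, 7 → R4=26^7=29
AND R4, 63 → R4=29&63=29
ADD R5, 4 → R5=16+4=20
ADD R0, 3 → R0=15+3=18
CMP R0, 21  (cmp 18,21)
JNZ L1: taken
LOAD R4, [R5] → R4=M[20]=18
XOR R4, 7 → R4=18^7=21
AND R4, 63 → R4=21&63=21
ADD R5, 4 → R5=20+4=24
ADD R0, 3 → R0=18+3=21
CMP R0, 21  (cmp 21,21)
JNZ L1: not taken
STORE R4, [12] → M[12]=21
halt.

21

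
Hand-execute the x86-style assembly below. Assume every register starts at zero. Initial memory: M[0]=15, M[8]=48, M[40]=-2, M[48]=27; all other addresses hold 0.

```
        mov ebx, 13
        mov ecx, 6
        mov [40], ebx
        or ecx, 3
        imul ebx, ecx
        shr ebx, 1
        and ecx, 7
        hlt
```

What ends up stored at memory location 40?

13

after mov ebx, 13: ebx=13
after mov ecx, 6: ecx=6
mov [40], ebx → M[40]=13
after or ecx, 3: ecx=6|3=7
after imul ebx, ecx: ebx=13*7=91
after shr ebx, 1: ebx=91>>1=45
after and ecx, 7: ecx=7&7=7
halt.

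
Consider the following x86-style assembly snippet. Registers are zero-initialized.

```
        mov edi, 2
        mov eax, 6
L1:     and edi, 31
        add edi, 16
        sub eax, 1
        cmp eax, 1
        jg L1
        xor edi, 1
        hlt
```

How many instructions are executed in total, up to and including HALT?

29

edi=2
eax=6
edi=2&31=2
edi=2+16=18
eax=6-1=5
cmp eax, 1  (cmp 5,1)
jg L1: taken
edi=18&31=18
edi=18+16=34
eax=5-1=4
cmp eax, 1  (cmp 4,1)
jg L1: taken
edi=34&31=2
edi=2+16=18
eax=4-1=3
cmp eax, 1  (cmp 3,1)
jg L1: taken
edi=18&31=18
edi=18+16=34
eax=3-1=2
cmp eax, 1  (cmp 2,1)
jg L1: taken
edi=34&31=2
edi=2+16=18
eax=2-1=1
cmp eax, 1  (cmp 1,1)
jg L1: not taken
edi=18^1=19
halt.
Total executed instructions: 29.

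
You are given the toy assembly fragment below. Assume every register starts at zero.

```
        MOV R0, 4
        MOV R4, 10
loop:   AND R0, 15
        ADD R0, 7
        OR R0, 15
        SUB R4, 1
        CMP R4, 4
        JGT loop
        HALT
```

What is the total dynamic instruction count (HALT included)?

39

R0=4
R4=10
R0=4&15=4
R0=4+7=11
R0=11|15=15
R4=10-1=9
CMP R4, 4  (cmp 9,4)
JGT loop: taken
R0=15&15=15
R0=15+7=22
R0=22|15=31
R4=9-1=8
CMP R4, 4  (cmp 8,4)
JGT loop: taken
R0=31&15=15
R0=15+7=22
R0=22|15=31
R4=8-1=7
CMP R4, 4  (cmp 7,4)
JGT loop: taken
R0=31&15=15
R0=15+7=22
R0=22|15=31
R4=7-1=6
CMP R4, 4  (cmp 6,4)
JGT loop: taken
R0=31&15=15
R0=15+7=22
R0=22|15=31
R4=6-1=5
CMP R4, 4  (cmp 5,4)
JGT loop: taken
R0=31&15=15
R0=15+7=22
R0=22|15=31
R4=5-1=4
CMP R4, 4  (cmp 4,4)
JGT loop: not taken
halt.
Total executed instructions: 39.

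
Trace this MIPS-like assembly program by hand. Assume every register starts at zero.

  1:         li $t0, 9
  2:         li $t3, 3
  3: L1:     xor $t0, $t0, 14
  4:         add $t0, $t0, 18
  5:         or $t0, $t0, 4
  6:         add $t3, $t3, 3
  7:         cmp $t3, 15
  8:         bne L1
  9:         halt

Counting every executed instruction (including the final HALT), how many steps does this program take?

27

$t0=9
$t3=3
$t0=9^14=7
$t0=7+18=25
$t0=25|4=29
$t3=3+3=6
cmp $t3, 15  (cmp 6,15)
bne L1: taken
$t0=29^14=19
$t0=19+18=37
$t0=37|4=37
$t3=6+3=9
cmp $t3, 15  (cmp 9,15)
bne L1: taken
$t0=37^14=43
$t0=43+18=61
$t0=61|4=61
$t3=9+3=12
cmp $t3, 15  (cmp 12,15)
bne L1: taken
$t0=61^14=51
$t0=51+18=69
$t0=69|4=69
$t3=12+3=15
cmp $t3, 15  (cmp 15,15)
bne L1: not taken
halt.
Total executed instructions: 27.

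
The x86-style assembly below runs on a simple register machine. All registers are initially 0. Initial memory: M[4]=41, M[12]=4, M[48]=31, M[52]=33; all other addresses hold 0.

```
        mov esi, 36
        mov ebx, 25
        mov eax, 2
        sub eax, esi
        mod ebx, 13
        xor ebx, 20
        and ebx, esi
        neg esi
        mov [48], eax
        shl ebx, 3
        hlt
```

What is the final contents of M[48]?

after mov esi, 36: esi=36
after mov ebx, 25: ebx=25
after mov eax, 2: eax=2
after sub eax, esi: eax=2-36=-34
after mod ebx, 13: ebx=25%13=12
after xor ebx, 20: ebx=12^20=24
after and ebx, esi: ebx=24&36=0
after neg esi: esi=-(36)=-36
mov [48], eax → M[48]=-34
after shl ebx, 3: ebx=0<<3=0
halt.

-34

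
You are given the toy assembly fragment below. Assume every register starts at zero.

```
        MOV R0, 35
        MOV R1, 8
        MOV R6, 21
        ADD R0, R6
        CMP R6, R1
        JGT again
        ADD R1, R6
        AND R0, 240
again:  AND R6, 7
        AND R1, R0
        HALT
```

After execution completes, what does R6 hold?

after MOV R0, 35: R0=35
after MOV R1, 8: R1=8
after MOV R6, 21: R6=21
after ADD R0, R6: R0=35+21=56
CMP R6, R1  (cmp 21,8)
JGT again: taken
after AND R6, 7: R6=21&7=5
after AND R1, R0: R1=8&56=8
halt.

5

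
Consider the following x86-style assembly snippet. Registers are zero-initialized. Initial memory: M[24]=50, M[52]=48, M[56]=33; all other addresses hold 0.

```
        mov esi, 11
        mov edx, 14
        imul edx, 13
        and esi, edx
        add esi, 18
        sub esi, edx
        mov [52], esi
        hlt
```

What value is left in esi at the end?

-162

after mov esi, 11: esi=11
after mov edx, 14: edx=14
after imul edx, 13: edx=14*13=182
after and esi, edx: esi=11&182=2
after add esi, 18: esi=2+18=20
after sub esi, edx: esi=20-182=-162
mov [52], esi → M[52]=-162
halt.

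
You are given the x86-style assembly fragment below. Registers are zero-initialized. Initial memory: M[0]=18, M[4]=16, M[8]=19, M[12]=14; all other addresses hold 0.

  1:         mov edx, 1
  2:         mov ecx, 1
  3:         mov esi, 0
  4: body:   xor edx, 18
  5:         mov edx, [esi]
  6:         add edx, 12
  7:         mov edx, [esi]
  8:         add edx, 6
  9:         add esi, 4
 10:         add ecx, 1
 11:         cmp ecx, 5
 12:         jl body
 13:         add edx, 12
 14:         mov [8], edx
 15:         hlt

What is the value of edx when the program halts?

edx=1
ecx=1
esi=0
edx=1^18=19
edx=M[0]=18
edx=18+12=30
edx=M[0]=18
edx=18+6=24
esi=0+4=4
ecx=1+1=2
cmp ecx, 5  (cmp 2,5)
jl body: taken
edx=24^18=10
edx=M[4]=16
edx=16+12=28
edx=M[4]=16
edx=16+6=22
esi=4+4=8
ecx=2+1=3
cmp ecx, 5  (cmp 3,5)
jl body: taken
edx=22^18=4
edx=M[8]=19
edx=19+12=31
edx=M[8]=19
edx=19+6=25
esi=8+4=12
ecx=3+1=4
cmp ecx, 5  (cmp 4,5)
jl body: taken
edx=25^18=11
edx=M[12]=14
edx=14+12=26
edx=M[12]=14
edx=14+6=20
esi=12+4=16
ecx=4+1=5
cmp ecx, 5  (cmp 5,5)
jl body: not taken
edx=20+12=32
mov [8], edx → M[8]=32
halt.

32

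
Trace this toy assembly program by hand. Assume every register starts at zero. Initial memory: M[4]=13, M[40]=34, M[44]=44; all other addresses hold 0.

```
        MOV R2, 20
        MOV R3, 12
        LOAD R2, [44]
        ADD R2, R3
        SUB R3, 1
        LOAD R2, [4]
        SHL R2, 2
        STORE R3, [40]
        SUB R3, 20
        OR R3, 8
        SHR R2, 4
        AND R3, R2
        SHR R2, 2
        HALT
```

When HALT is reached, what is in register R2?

R2=20
R3=12
R2=M[44]=44
R2=44+12=56
R3=12-1=11
R2=M[4]=13
R2=13<<2=52
STORE R3, [40] → M[40]=11
R3=11-20=-9
R3=(-9)|8=-1
R2=52>>4=3
R3=(-1)&3=3
R2=3>>2=0
halt.

0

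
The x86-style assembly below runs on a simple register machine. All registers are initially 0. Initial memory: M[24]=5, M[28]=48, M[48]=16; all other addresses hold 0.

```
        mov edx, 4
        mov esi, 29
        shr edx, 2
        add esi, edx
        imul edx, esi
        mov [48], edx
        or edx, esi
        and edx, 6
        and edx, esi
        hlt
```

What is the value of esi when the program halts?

30

mov edx, 4 → edx=4
mov esi, 29 → esi=29
shr edx, 2 → edx=4>>2=1
add esi, edx → esi=29+1=30
imul edx, esi → edx=1*30=30
mov [48], edx → M[48]=30
or edx, esi → edx=30|30=30
and edx, 6 → edx=30&6=6
and edx, esi → edx=6&30=6
halt.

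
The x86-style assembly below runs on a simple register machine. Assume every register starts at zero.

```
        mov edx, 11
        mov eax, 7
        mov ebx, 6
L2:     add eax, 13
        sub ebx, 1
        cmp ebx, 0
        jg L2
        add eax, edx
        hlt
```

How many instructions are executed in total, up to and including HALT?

29

after mov edx, 11: edx=11
after mov eax, 7: eax=7
after mov ebx, 6: ebx=6
after add eax, 13: eax=7+13=20
after sub ebx, 1: ebx=6-1=5
cmp ebx, 0  (cmp 5,0)
jg L2: taken
after add eax, 13: eax=20+13=33
after sub ebx, 1: ebx=5-1=4
cmp ebx, 0  (cmp 4,0)
jg L2: taken
after add eax, 13: eax=33+13=46
after sub ebx, 1: ebx=4-1=3
cmp ebx, 0  (cmp 3,0)
jg L2: taken
after add eax, 13: eax=46+13=59
after sub ebx, 1: ebx=3-1=2
cmp ebx, 0  (cmp 2,0)
jg L2: taken
after add eax, 13: eax=59+13=72
after sub ebx, 1: ebx=2-1=1
cmp ebx, 0  (cmp 1,0)
jg L2: taken
after add eax, 13: eax=72+13=85
after sub ebx, 1: ebx=1-1=0
cmp ebx, 0  (cmp 0,0)
jg L2: not taken
after add eax, edx: eax=85+11=96
halt.
Total executed instructions: 29.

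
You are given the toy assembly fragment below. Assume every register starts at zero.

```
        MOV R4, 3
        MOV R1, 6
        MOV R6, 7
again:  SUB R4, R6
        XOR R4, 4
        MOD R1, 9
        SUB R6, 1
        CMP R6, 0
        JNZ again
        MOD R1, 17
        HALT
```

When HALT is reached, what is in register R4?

-21

R4=3
R1=6
R6=7
R4=3-7=-4
R4=(-4)^4=-8
R1=6%9=6
R6=7-1=6
CMP R6, 0  (cmp 6,0)
JNZ again: taken
R4=(-8)-6=-14
R4=(-14)^4=-10
R1=6%9=6
R6=6-1=5
CMP R6, 0  (cmp 5,0)
JNZ again: taken
R4=(-10)-5=-15
R4=(-15)^4=-11
R1=6%9=6
R6=5-1=4
CMP R6, 0  (cmp 4,0)
JNZ again: taken
R4=(-11)-4=-15
R4=(-15)^4=-11
R1=6%9=6
R6=4-1=3
CMP R6, 0  (cmp 3,0)
JNZ again: taken
R4=(-11)-3=-14
R4=(-14)^4=-10
R1=6%9=6
R6=3-1=2
CMP R6, 0  (cmp 2,0)
JNZ again: taken
R4=(-10)-2=-12
R4=(-12)^4=-16
R1=6%9=6
R6=2-1=1
CMP R6, 0  (cmp 1,0)
JNZ again: taken
R4=(-16)-1=-17
R4=(-17)^4=-21
R1=6%9=6
R6=1-1=0
CMP R6, 0  (cmp 0,0)
JNZ again: not taken
R1=6%17=6
halt.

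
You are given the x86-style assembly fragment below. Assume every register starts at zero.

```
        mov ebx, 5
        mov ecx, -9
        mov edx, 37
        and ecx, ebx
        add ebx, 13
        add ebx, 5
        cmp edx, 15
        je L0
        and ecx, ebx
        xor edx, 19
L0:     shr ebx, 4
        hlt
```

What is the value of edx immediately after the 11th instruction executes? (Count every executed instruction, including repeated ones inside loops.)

after mov ebx, 5: ebx=5
after mov ecx, -9: ecx=-9
after mov edx, 37: edx=37
after and ecx, ebx: ecx=(-9)&5=5
after add ebx, 13: ebx=5+13=18
after add ebx, 5: ebx=18+5=23
cmp edx, 15  (cmp 37,15)
je L0: not taken
after and ecx, ebx: ecx=5&23=5
after xor edx, 19: edx=37^19=54
after shr ebx, 4: ebx=23>>4=1
After step 11: edx = 54.

54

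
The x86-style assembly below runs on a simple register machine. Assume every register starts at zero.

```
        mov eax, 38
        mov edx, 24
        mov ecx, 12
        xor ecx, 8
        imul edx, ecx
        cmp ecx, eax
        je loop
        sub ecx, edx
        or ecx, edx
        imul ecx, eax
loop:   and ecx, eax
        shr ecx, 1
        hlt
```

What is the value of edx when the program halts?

96

eax=38
edx=24
ecx=12
ecx=12^8=4
edx=24*4=96
cmp ecx, eax  (cmp 4,38)
je loop: not taken
ecx=4-96=-92
ecx=(-92)|96=-28
ecx=(-28)*38=-1064
ecx=(-1064)&38=0
ecx=0>>1=0
halt.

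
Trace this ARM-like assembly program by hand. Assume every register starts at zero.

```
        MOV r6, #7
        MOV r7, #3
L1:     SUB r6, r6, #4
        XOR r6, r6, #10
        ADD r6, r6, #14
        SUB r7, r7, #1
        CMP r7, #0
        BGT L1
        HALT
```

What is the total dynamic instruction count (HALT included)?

after MOV r6, #7: r6=7
after MOV r7, #3: r7=3
after SUB r6, r6, #4: r6=7-4=3
after XOR r6, r6, #10: r6=3^10=9
after ADD r6, r6, #14: r6=9+14=23
after SUB r7, r7, #1: r7=3-1=2
CMP r7, #0  (cmp 2,0)
BGT L1: taken
after SUB r6, r6, #4: r6=23-4=19
after XOR r6, r6, #10: r6=19^10=25
after ADD r6, r6, #14: r6=25+14=39
after SUB r7, r7, #1: r7=2-1=1
CMP r7, #0  (cmp 1,0)
BGT L1: taken
after SUB r6, r6, #4: r6=39-4=35
after XOR r6, r6, #10: r6=35^10=41
after ADD r6, r6, #14: r6=41+14=55
after SUB r7, r7, #1: r7=1-1=0
CMP r7, #0  (cmp 0,0)
BGT L1: not taken
halt.
Total executed instructions: 21.

21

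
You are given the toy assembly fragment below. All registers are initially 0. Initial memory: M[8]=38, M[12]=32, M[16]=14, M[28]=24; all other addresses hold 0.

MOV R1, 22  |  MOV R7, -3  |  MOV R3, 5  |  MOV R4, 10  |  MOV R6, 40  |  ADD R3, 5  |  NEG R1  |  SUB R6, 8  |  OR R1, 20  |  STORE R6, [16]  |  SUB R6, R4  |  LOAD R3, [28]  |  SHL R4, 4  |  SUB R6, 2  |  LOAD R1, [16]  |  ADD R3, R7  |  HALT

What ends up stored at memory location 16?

after MOV R1, 22: R1=22
after MOV R7, -3: R7=-3
after MOV R3, 5: R3=5
after MOV R4, 10: R4=10
after MOV R6, 40: R6=40
after ADD R3, 5: R3=5+5=10
after NEG R1: R1=-(22)=-22
after SUB R6, 8: R6=40-8=32
after OR R1, 20: R1=(-22)|20=-2
STORE R6, [16] → M[16]=32
after SUB R6, R4: R6=32-10=22
after LOAD R3, [28]: R3=M[28]=24
after SHL R4, 4: R4=10<<4=160
after SUB R6, 2: R6=22-2=20
after LOAD R1, [16]: R1=M[16]=32
after ADD R3, R7: R3=24+(-3)=21
halt.

32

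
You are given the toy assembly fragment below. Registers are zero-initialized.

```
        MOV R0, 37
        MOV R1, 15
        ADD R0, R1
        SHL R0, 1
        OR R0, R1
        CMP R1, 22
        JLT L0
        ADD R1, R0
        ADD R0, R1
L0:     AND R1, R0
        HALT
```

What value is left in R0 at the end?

111

MOV R0, 37 → R0=37
MOV R1, 15 → R1=15
ADD R0, R1 → R0=37+15=52
SHL R0, 1 → R0=52<<1=104
OR R0, R1 → R0=104|15=111
CMP R1, 22  (cmp 15,22)
JLT L0: taken
AND R1, R0 → R1=15&111=15
halt.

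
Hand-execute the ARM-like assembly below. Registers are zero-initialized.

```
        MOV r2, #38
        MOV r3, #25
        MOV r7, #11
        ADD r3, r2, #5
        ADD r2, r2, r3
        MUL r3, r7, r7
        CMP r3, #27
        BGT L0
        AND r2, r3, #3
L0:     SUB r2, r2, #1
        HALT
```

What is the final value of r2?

MOV r2, #38 → r2=38
MOV r3, #25 → r3=25
MOV r7, #11 → r7=11
ADD r3, r2, #5 → r3=38+5=43
ADD r2, r2, r3 → r2=38+43=81
MUL r3, r7, r7 → r3=11*11=121
CMP r3, #27  (cmp 121,27)
BGT L0: taken
SUB r2, r2, #1 → r2=81-1=80
halt.

80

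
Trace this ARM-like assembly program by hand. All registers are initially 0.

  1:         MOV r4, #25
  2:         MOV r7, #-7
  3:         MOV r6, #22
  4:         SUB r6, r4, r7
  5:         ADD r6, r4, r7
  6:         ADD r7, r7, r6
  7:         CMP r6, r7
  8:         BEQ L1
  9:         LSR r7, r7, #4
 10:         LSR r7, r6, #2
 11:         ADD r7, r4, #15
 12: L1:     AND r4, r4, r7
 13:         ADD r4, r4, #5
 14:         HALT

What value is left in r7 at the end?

40

r4=25
r7=-7
r6=22
r6=25-(-7)=32
r6=25+(-7)=18
r7=(-7)+18=11
CMP r6, r7  (cmp 18,11)
BEQ L1: not taken
r7=11>>4=0
r7=18>>2=4
r7=25+15=40
r4=25&40=8
r4=8+5=13
halt.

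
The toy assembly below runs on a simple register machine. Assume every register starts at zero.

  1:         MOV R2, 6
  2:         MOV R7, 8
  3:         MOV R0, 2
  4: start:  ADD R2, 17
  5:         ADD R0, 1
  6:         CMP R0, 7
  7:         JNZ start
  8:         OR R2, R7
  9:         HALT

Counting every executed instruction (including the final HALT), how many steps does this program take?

25

R2=6
R7=8
R0=2
R2=6+17=23
R0=2+1=3
CMP R0, 7  (cmp 3,7)
JNZ start: taken
R2=23+17=40
R0=3+1=4
CMP R0, 7  (cmp 4,7)
JNZ start: taken
R2=40+17=57
R0=4+1=5
CMP R0, 7  (cmp 5,7)
JNZ start: taken
R2=57+17=74
R0=5+1=6
CMP R0, 7  (cmp 6,7)
JNZ start: taken
R2=74+17=91
R0=6+1=7
CMP R0, 7  (cmp 7,7)
JNZ start: not taken
R2=91|8=91
halt.
Total executed instructions: 25.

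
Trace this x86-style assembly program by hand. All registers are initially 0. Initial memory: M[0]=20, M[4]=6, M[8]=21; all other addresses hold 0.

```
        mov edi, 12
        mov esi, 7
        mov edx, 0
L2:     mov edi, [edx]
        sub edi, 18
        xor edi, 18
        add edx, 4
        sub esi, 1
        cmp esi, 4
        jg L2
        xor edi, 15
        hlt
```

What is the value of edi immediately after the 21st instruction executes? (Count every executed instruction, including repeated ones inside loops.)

mov edi, 12 → edi=12
mov esi, 7 → esi=7
mov edx, 0 → edx=0
mov edi, [edx] → edi=M[0]=20
sub edi, 18 → edi=20-18=2
xor edi, 18 → edi=2^18=16
add edx, 4 → edx=0+4=4
sub esi, 1 → esi=7-1=6
cmp esi, 4  (cmp 6,4)
jg L2: taken
mov edi, [edx] → edi=M[4]=6
sub edi, 18 → edi=6-18=-12
xor edi, 18 → edi=(-12)^18=-26
add edx, 4 → edx=4+4=8
sub esi, 1 → esi=6-1=5
cmp esi, 4  (cmp 5,4)
jg L2: taken
mov edi, [edx] → edi=M[8]=21
sub edi, 18 → edi=21-18=3
xor edi, 18 → edi=3^18=17
add edx, 4 → edx=8+4=12
After step 21: edi = 17.

17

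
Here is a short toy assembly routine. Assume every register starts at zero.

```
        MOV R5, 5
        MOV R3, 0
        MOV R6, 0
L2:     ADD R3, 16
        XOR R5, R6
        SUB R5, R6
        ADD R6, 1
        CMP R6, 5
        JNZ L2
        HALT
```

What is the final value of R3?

R5=5
R3=0
R6=0
R3=0+16=16
R5=5^0=5
R5=5-0=5
R6=0+1=1
CMP R6, 5  (cmp 1,5)
JNZ L2: taken
R3=16+16=32
R5=5^1=4
R5=4-1=3
R6=1+1=2
CMP R6, 5  (cmp 2,5)
JNZ L2: taken
R3=32+16=48
R5=3^2=1
R5=1-2=-1
R6=2+1=3
CMP R6, 5  (cmp 3,5)
JNZ L2: taken
R3=48+16=64
R5=(-1)^3=-4
R5=(-4)-3=-7
R6=3+1=4
CMP R6, 5  (cmp 4,5)
JNZ L2: taken
R3=64+16=80
R5=(-7)^4=-3
R5=(-3)-4=-7
R6=4+1=5
CMP R6, 5  (cmp 5,5)
JNZ L2: not taken
halt.

80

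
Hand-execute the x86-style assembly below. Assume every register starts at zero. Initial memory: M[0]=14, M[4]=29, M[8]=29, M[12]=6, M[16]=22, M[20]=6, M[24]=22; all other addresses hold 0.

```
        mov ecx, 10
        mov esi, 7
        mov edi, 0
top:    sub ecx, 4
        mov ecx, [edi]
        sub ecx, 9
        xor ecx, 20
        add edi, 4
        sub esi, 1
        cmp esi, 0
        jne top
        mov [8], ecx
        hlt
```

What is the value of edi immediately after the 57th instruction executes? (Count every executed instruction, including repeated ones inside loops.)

mov ecx, 10 → ecx=10
mov esi, 7 → esi=7
mov edi, 0 → edi=0
sub ecx, 4 → ecx=10-4=6
mov ecx, [edi] → ecx=M[0]=14
sub ecx, 9 → ecx=14-9=5
xor ecx, 20 → ecx=5^20=17
add edi, 4 → edi=0+4=4
sub esi, 1 → esi=7-1=6
cmp esi, 0  (cmp 6,0)
jne top: taken
sub ecx, 4 → ecx=17-4=13
mov ecx, [edi] → ecx=M[4]=29
sub ecx, 9 → ecx=29-9=20
xor ecx, 20 → ecx=20^20=0
add edi, 4 → edi=4+4=8
sub esi, 1 → esi=6-1=5
cmp esi, 0  (cmp 5,0)
jne top: taken
sub ecx, 4 → ecx=0-4=-4
mov ecx, [edi] → ecx=M[8]=29
sub ecx, 9 → ecx=29-9=20
xor ecx, 20 → ecx=20^20=0
add edi, 4 → edi=8+4=12
sub esi, 1 → esi=5-1=4
cmp esi, 0  (cmp 4,0)
jne top: taken
sub ecx, 4 → ecx=0-4=-4
mov ecx, [edi] → ecx=M[12]=6
sub ecx, 9 → ecx=6-9=-3
xor ecx, 20 → ecx=(-3)^20=-23
add edi, 4 → edi=12+4=16
sub esi, 1 → esi=4-1=3
cmp esi, 0  (cmp 3,0)
jne top: taken
sub ecx, 4 → ecx=(-23)-4=-27
mov ecx, [edi] → ecx=M[16]=22
sub ecx, 9 → ecx=22-9=13
xor ecx, 20 → ecx=13^20=25
add edi, 4 → edi=16+4=20
sub esi, 1 → esi=3-1=2
cmp esi, 0  (cmp 2,0)
jne top: taken
sub ecx, 4 → ecx=25-4=21
mov ecx, [edi] → ecx=M[20]=6
sub ecx, 9 → ecx=6-9=-3
xor ecx, 20 → ecx=(-3)^20=-23
add edi, 4 → edi=20+4=24
sub esi, 1 → esi=2-1=1
cmp esi, 0  (cmp 1,0)
jne top: taken
sub ecx, 4 → ecx=(-23)-4=-27
mov ecx, [edi] → ecx=M[24]=22
sub ecx, 9 → ecx=22-9=13
xor ecx, 20 → ecx=13^20=25
add edi, 4 → edi=24+4=28
sub esi, 1 → esi=1-1=0
After step 57: edi = 28.

28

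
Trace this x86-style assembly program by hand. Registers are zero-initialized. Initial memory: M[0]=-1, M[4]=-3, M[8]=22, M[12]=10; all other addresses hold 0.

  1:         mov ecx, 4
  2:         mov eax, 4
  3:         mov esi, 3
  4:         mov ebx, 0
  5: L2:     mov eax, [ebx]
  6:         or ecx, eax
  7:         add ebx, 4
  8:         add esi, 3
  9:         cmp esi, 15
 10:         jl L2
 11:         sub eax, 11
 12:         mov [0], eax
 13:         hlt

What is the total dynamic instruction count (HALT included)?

after mov ecx, 4: ecx=4
after mov eax, 4: eax=4
after mov esi, 3: esi=3
after mov ebx, 0: ebx=0
after mov eax, [ebx]: eax=M[0]=-1
after or ecx, eax: ecx=4|(-1)=-1
after add ebx, 4: ebx=0+4=4
after add esi, 3: esi=3+3=6
cmp esi, 15  (cmp 6,15)
jl L2: taken
after mov eax, [ebx]: eax=M[4]=-3
after or ecx, eax: ecx=(-1)|(-3)=-1
after add ebx, 4: ebx=4+4=8
after add esi, 3: esi=6+3=9
cmp esi, 15  (cmp 9,15)
jl L2: taken
after mov eax, [ebx]: eax=M[8]=22
after or ecx, eax: ecx=(-1)|22=-1
after add ebx, 4: ebx=8+4=12
after add esi, 3: esi=9+3=12
cmp esi, 15  (cmp 12,15)
jl L2: taken
after mov eax, [ebx]: eax=M[12]=10
after or ecx, eax: ecx=(-1)|10=-1
after add ebx, 4: ebx=12+4=16
after add esi, 3: esi=12+3=15
cmp esi, 15  (cmp 15,15)
jl L2: not taken
after sub eax, 11: eax=10-11=-1
mov [0], eax → M[0]=-1
halt.
Total executed instructions: 31.

31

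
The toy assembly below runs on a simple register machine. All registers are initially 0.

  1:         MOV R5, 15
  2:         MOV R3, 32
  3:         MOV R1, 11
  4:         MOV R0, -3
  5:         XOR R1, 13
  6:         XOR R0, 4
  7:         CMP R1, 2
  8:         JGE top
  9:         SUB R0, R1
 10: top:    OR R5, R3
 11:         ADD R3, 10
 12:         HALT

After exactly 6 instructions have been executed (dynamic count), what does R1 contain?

MOV R5, 15 → R5=15
MOV R3, 32 → R3=32
MOV R1, 11 → R1=11
MOV R0, -3 → R0=-3
XOR R1, 13 → R1=11^13=6
XOR R0, 4 → R0=(-3)^4=-7
After step 6: R1 = 6.

6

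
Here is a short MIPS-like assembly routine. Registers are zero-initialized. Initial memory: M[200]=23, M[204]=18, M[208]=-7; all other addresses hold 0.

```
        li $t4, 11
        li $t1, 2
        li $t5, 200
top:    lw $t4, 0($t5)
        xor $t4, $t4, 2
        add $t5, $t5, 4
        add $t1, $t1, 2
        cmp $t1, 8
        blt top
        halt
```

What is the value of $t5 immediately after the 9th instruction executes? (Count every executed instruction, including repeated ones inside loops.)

204

after li $t4, 11: $t4=11
after li $t1, 2: $t1=2
after li $t5, 200: $t5=200
after lw $t4, 0($t5): $t4=M[200]=23
after xor $t4, $t4, 2: $t4=23^2=21
after add $t5, $t5, 4: $t5=200+4=204
after add $t1, $t1, 2: $t1=2+2=4
cmp $t1, 8  (cmp 4,8)
blt top: taken
After step 9: $t5 = 204.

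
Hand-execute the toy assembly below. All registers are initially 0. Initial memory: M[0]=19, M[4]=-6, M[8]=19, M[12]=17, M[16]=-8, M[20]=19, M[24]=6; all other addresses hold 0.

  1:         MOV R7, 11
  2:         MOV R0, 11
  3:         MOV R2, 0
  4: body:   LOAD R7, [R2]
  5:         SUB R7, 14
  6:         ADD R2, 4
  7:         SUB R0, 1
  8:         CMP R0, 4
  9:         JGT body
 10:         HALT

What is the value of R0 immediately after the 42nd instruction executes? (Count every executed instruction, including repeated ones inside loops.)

after MOV R7, 11: R7=11
after MOV R0, 11: R0=11
after MOV R2, 0: R2=0
after LOAD R7, [R2]: R7=M[0]=19
after SUB R7, 14: R7=19-14=5
after ADD R2, 4: R2=0+4=4
after SUB R0, 1: R0=11-1=10
CMP R0, 4  (cmp 10,4)
JGT body: taken
after LOAD R7, [R2]: R7=M[4]=-6
after SUB R7, 14: R7=(-6)-14=-20
after ADD R2, 4: R2=4+4=8
after SUB R0, 1: R0=10-1=9
CMP R0, 4  (cmp 9,4)
JGT body: taken
after LOAD R7, [R2]: R7=M[8]=19
after SUB R7, 14: R7=19-14=5
after ADD R2, 4: R2=8+4=12
after SUB R0, 1: R0=9-1=8
CMP R0, 4  (cmp 8,4)
JGT body: taken
after LOAD R7, [R2]: R7=M[12]=17
after SUB R7, 14: R7=17-14=3
after ADD R2, 4: R2=12+4=16
after SUB R0, 1: R0=8-1=7
CMP R0, 4  (cmp 7,4)
JGT body: taken
after LOAD R7, [R2]: R7=M[16]=-8
after SUB R7, 14: R7=(-8)-14=-22
after ADD R2, 4: R2=16+4=20
after SUB R0, 1: R0=7-1=6
CMP R0, 4  (cmp 6,4)
JGT body: taken
after LOAD R7, [R2]: R7=M[20]=19
after SUB R7, 14: R7=19-14=5
after ADD R2, 4: R2=20+4=24
after SUB R0, 1: R0=6-1=5
CMP R0, 4  (cmp 5,4)
JGT body: taken
after LOAD R7, [R2]: R7=M[24]=6
after SUB R7, 14: R7=6-14=-8
after ADD R2, 4: R2=24+4=28
After step 42: R0 = 5.

5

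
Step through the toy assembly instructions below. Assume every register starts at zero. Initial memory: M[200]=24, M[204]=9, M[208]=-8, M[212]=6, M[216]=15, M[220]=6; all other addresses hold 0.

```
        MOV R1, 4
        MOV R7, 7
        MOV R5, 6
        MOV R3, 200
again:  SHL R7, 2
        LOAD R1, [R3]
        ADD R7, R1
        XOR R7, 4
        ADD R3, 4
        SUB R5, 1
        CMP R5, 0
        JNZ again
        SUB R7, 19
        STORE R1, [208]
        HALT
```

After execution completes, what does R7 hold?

R1=4
R7=7
R5=6
R3=200
R7=7<<2=28
R1=M[200]=24
R7=28+24=52
R7=52^4=48
R3=200+4=204
R5=6-1=5
CMP R5, 0  (cmp 5,0)
JNZ again: taken
R7=48<<2=192
R1=M[204]=9
R7=192+9=201
R7=201^4=205
R3=204+4=208
R5=5-1=4
CMP R5, 0  (cmp 4,0)
JNZ again: taken
R7=205<<2=820
R1=M[208]=-8
R7=820+(-8)=812
R7=812^4=808
R3=208+4=212
R5=4-1=3
CMP R5, 0  (cmp 3,0)
JNZ again: taken
R7=808<<2=3232
R1=M[212]=6
R7=3232+6=3238
R7=3238^4=3234
R3=212+4=216
R5=3-1=2
CMP R5, 0  (cmp 2,0)
JNZ again: taken
R7=3234<<2=12936
R1=M[216]=15
R7=12936+15=12951
R7=12951^4=12947
R3=216+4=220
R5=2-1=1
CMP R5, 0  (cmp 1,0)
JNZ again: taken
R7=12947<<2=51788
R1=M[220]=6
R7=51788+6=51794
R7=51794^4=51798
R3=220+4=224
R5=1-1=0
CMP R5, 0  (cmp 0,0)
JNZ again: not taken
R7=51798-19=51779
STORE R1, [208] → M[208]=6
halt.

51779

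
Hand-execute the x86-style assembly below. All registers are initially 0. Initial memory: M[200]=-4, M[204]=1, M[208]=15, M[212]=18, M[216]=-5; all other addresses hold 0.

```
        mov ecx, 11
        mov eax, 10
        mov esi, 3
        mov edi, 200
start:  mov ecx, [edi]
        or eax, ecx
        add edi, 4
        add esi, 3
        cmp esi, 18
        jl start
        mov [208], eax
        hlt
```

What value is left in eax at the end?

ecx=11
eax=10
esi=3
edi=200
ecx=M[200]=-4
eax=10|(-4)=-2
edi=200+4=204
esi=3+3=6
cmp esi, 18  (cmp 6,18)
jl start: taken
ecx=M[204]=1
eax=(-2)|1=-1
edi=204+4=208
esi=6+3=9
cmp esi, 18  (cmp 9,18)
jl start: taken
ecx=M[208]=15
eax=(-1)|15=-1
edi=208+4=212
esi=9+3=12
cmp esi, 18  (cmp 12,18)
jl start: taken
ecx=M[212]=18
eax=(-1)|18=-1
edi=212+4=216
esi=12+3=15
cmp esi, 18  (cmp 15,18)
jl start: taken
ecx=M[216]=-5
eax=(-1)|(-5)=-1
edi=216+4=220
esi=15+3=18
cmp esi, 18  (cmp 18,18)
jl start: not taken
mov [208], eax → M[208]=-1
halt.

-1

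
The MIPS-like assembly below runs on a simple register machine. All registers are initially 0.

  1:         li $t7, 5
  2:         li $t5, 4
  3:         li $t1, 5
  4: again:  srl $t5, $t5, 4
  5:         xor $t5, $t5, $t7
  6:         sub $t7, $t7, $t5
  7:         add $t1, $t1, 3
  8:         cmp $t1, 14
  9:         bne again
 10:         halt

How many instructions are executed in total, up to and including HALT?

after li $t7, 5: $t7=5
after li $t5, 4: $t5=4
after li $t1, 5: $t1=5
after srl $t5, $t5, 4: $t5=4>>4=0
after xor $t5, $t5, $t7: $t5=0^5=5
after sub $t7, $t7, $t5: $t7=5-5=0
after add $t1, $t1, 3: $t1=5+3=8
cmp $t1, 14  (cmp 8,14)
bne again: taken
after srl $t5, $t5, 4: $t5=5>>4=0
after xor $t5, $t5, $t7: $t5=0^0=0
after sub $t7, $t7, $t5: $t7=0-0=0
after add $t1, $t1, 3: $t1=8+3=11
cmp $t1, 14  (cmp 11,14)
bne again: taken
after srl $t5, $t5, 4: $t5=0>>4=0
after xor $t5, $t5, $t7: $t5=0^0=0
after sub $t7, $t7, $t5: $t7=0-0=0
after add $t1, $t1, 3: $t1=11+3=14
cmp $t1, 14  (cmp 14,14)
bne again: not taken
halt.
Total executed instructions: 22.

22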